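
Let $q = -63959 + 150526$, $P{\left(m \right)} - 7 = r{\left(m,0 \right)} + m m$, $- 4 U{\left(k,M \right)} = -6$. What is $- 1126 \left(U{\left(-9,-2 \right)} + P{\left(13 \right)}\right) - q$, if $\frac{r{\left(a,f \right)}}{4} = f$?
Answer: $-286432$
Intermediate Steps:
$U{\left(k,M \right)} = \frac{3}{2}$ ($U{\left(k,M \right)} = \left(- \frac{1}{4}\right) \left(-6\right) = \frac{3}{2}$)
$r{\left(a,f \right)} = 4 f$
$P{\left(m \right)} = 7 + m^{2}$ ($P{\left(m \right)} = 7 + \left(4 \cdot 0 + m m\right) = 7 + \left(0 + m^{2}\right) = 7 + m^{2}$)
$q = 86567$
$- 1126 \left(U{\left(-9,-2 \right)} + P{\left(13 \right)}\right) - q = - 1126 \left(\frac{3}{2} + \left(7 + 13^{2}\right)\right) - 86567 = - 1126 \left(\frac{3}{2} + \left(7 + 169\right)\right) - 86567 = - 1126 \left(\frac{3}{2} + 176\right) - 86567 = \left(-1126\right) \frac{355}{2} - 86567 = -199865 - 86567 = -286432$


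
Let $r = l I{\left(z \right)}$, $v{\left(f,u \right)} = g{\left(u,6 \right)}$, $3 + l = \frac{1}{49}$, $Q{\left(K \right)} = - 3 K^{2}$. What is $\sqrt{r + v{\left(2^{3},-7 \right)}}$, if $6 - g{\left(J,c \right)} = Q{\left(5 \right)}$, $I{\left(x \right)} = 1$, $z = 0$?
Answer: $\frac{\sqrt{3823}}{7} \approx 8.8329$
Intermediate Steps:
$l = - \frac{146}{49}$ ($l = -3 + \frac{1}{49} = - \frac{146}{49} \approx -2.9796$)
$g{\left(J,c \right)} = 81$ ($g{\left(J,c \right)} = 6 - - 3 \cdot 5^{2} = 6 - \left(-3\right) 25 = 6 - -75 = 6 + 75 = 81$)
$v{\left(f,u \right)} = 81$
$r = - \frac{146}{49}$ ($r = \left(- \frac{146}{49}\right) 1 = - \frac{146}{49} \approx -2.9796$)
$\sqrt{r + v{\left(2^{3},-7 \right)}} = \sqrt{- \frac{146}{49} + 81} = \sqrt{\frac{3823}{49}} = \frac{\sqrt{3823}}{7}$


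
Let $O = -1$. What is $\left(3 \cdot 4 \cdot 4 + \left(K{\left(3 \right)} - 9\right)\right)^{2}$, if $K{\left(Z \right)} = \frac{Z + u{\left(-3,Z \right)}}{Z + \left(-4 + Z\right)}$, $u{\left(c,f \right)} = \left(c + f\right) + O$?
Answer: $1600$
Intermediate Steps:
$u{\left(c,f \right)} = -1 + c + f$ ($u{\left(c,f \right)} = \left(c + f\right) - 1 = -1 + c + f$)
$K{\left(Z \right)} = 1$ ($K{\left(Z \right)} = \frac{Z - \left(4 - Z\right)}{Z + \left(-4 + Z\right)} = \frac{Z + \left(-4 + Z\right)}{-4 + 2 Z} = \frac{-4 + 2 Z}{-4 + 2 Z} = 1$)
$\left(3 \cdot 4 \cdot 4 + \left(K{\left(3 \right)} - 9\right)\right)^{2} = \left(3 \cdot 4 \cdot 4 + \left(1 - 9\right)\right)^{2} = \left(12 \cdot 4 + \left(1 - 9\right)\right)^{2} = \left(48 - 8\right)^{2} = 40^{2} = 1600$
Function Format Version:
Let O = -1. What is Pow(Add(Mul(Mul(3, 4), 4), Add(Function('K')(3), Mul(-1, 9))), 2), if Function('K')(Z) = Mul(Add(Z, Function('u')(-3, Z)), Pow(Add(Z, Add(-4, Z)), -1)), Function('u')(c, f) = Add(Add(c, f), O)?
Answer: 1600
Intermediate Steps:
Function('u')(c, f) = Add(-1, c, f) (Function('u')(c, f) = Add(Add(c, f), -1) = Add(-1, c, f))
Function('K')(Z) = 1 (Function('K')(Z) = Mul(Add(Z, Add(-1, -3, Z)), Pow(Add(Z, Add(-4, Z)), -1)) = Mul(Add(Z, Add(-4, Z)), Pow(Add(-4, Mul(2, Z)), -1)) = Mul(Add(-4, Mul(2, Z)), Pow(Add(-4, Mul(2, Z)), -1)) = 1)
Pow(Add(Mul(Mul(3, 4), 4), Add(Function('K')(3), Mul(-1, 9))), 2) = Pow(Add(Mul(Mul(3, 4), 4), Add(1, Mul(-1, 9))), 2) = Pow(Add(Mul(12, 4), Add(1, -9)), 2) = Pow(Add(48, -8), 2) = Pow(40, 2) = 1600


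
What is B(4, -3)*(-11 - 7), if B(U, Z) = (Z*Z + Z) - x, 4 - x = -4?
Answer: 36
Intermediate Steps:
x = 8 (x = 4 - 1*(-4) = 4 + 4 = 8)
B(U, Z) = -8 + Z + Z**2 (B(U, Z) = (Z*Z + Z) - 1*8 = (Z**2 + Z) - 8 = (Z + Z**2) - 8 = -8 + Z + Z**2)
B(4, -3)*(-11 - 7) = (-8 - 3 + (-3)**2)*(-11 - 7) = (-8 - 3 + 9)*(-18) = -2*(-18) = 36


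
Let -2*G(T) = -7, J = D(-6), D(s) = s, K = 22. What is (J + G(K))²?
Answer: 25/4 ≈ 6.2500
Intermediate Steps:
J = -6
G(T) = 7/2 (G(T) = -½*(-7) = 7/2)
(J + G(K))² = (-6 + 7/2)² = (-5/2)² = 25/4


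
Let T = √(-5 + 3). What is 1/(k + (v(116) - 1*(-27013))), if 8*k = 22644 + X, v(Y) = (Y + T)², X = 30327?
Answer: 3013656/141915053321 - 14848*I*√2/141915053321 ≈ 2.1236e-5 - 1.4796e-7*I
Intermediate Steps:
T = I*√2 (T = √(-2) = I*√2 ≈ 1.4142*I)
v(Y) = (Y + I*√2)²
k = 52971/8 (k = (22644 + 30327)/8 = (⅛)*52971 = 52971/8 ≈ 6621.4)
1/(k + (v(116) - 1*(-27013))) = 1/(52971/8 + ((116 + I*√2)² - 1*(-27013))) = 1/(52971/8 + ((116 + I*√2)² + 27013)) = 1/(52971/8 + (27013 + (116 + I*√2)²)) = 1/(269075/8 + (116 + I*√2)²)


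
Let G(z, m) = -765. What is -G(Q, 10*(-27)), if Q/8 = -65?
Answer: 765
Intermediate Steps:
Q = -520 (Q = 8*(-65) = -520)
-G(Q, 10*(-27)) = -1*(-765) = 765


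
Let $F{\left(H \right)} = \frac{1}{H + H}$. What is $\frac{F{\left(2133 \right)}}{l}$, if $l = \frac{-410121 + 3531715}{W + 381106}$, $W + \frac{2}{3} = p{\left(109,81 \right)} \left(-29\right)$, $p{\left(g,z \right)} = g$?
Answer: $\frac{1133833}{39950160012} \approx 2.8381 \cdot 10^{-5}$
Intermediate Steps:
$F{\left(H \right)} = \frac{1}{2 H}$
$W = - \frac{9485}{3}$ ($W = - \frac{2}{3} + 109 \left(-29\right) = - \frac{2}{3} - 3161 = - \frac{9485}{3} \approx -3161.7$)
$l = \frac{9364782}{1133833}$ ($l = \frac{-410121 + 3531715}{- \frac{9485}{3} + 381106} = \frac{3121594}{\frac{1133833}{3}} = 3121594 \cdot \frac{3}{1133833} = \frac{9364782}{1133833} \approx 8.2594$)
$\frac{F{\left(2133 \right)}}{l} = \frac{\frac{1}{2} \cdot \frac{1}{2133}}{\frac{9364782}{1133833}} = \frac{1}{2} \cdot \frac{1}{2133} \cdot \frac{1133833}{9364782} = \frac{1}{4266} \cdot \frac{1133833}{9364782} = \frac{1133833}{39950160012}$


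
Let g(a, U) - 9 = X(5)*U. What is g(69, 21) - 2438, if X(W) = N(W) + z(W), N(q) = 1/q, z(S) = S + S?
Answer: -11074/5 ≈ -2214.8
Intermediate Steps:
z(S) = 2*S
X(W) = 1/W + 2*W
g(a, U) = 9 + 51*U/5 (g(a, U) = 9 + (1/5 + 2*5)*U = 9 + (1/5 + 10)*U = 9 + 51*U/5)
g(69, 21) - 2438 = (9 + (51/5)*21) - 2438 = (9 + 1071/5) - 2438 = 1116/5 - 2438 = -11074/5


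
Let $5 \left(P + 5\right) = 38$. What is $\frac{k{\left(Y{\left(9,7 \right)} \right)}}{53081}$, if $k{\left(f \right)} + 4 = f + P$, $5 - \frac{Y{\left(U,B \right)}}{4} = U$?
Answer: $- \frac{87}{265405} \approx -0.0003278$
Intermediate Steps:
$P = \frac{13}{5}$ ($P = -5 + \frac{1}{5} \cdot 38 = -5 + \frac{38}{5} = \frac{13}{5} \approx 2.6$)
$Y{\left(U,B \right)} = 20 - 4 U$
$k{\left(f \right)} = - \frac{7}{5} + f$ ($k{\left(f \right)} = -4 + \left(f + \frac{13}{5}\right) = -4 + \left(\frac{13}{5} + f\right) = - \frac{7}{5} + f$)
$\frac{k{\left(Y{\left(9,7 \right)} \right)}}{53081} = \frac{- \frac{7}{5} + \left(20 - 36\right)}{53081} = \left(- \frac{7}{5} + \left(20 - 36\right)\right) \frac{1}{53081} = \left(- \frac{7}{5} - 16\right) \frac{1}{53081} = \left(- \frac{87}{5}\right) \frac{1}{53081} = - \frac{87}{265405}$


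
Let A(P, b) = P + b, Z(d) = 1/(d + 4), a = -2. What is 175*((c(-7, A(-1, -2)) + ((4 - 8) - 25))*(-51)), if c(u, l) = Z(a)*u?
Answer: 580125/2 ≈ 2.9006e+5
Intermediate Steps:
Z(d) = 1/(4 + d)
c(u, l) = u/2 (c(u, l) = u/(4 - 2) = u/2)
175*((c(-7, A(-1, -2)) + ((4 - 8) - 25))*(-51)) = 175*(((½)*(-7) + ((4 - 8) - 25))*(-51)) = 175*((-7/2 + (-4 - 25))*(-51)) = 175*((-7/2 - 29)*(-51)) = 175*(-65/2*(-51)) = 175*(3315/2) = 580125/2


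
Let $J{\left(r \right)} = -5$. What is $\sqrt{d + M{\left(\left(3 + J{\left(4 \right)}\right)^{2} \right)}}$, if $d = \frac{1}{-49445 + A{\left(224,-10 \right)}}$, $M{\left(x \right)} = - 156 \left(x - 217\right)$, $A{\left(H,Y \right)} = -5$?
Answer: $\frac{\sqrt{3250100456822}}{9890} \approx 182.29$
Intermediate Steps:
$M{\left(x \right)} = 33852 - 156 x$ ($M{\left(x \right)} = - 156 \left(-217 + x\right) = 33852 - 156 x$)
$d = - \frac{1}{49450}$ ($d = \frac{1}{-49445 - 5} = \frac{1}{-49450} = - \frac{1}{49450} \approx -2.0222 \cdot 10^{-5}$)
$\sqrt{d + M{\left(\left(3 + J{\left(4 \right)}\right)^{2} \right)}} = \sqrt{- \frac{1}{49450} + \left(33852 - 156 \left(3 - 5\right)^{2}\right)} = \sqrt{- \frac{1}{49450} + \left(33852 - 156 \left(-2\right)^{2}\right)} = \sqrt{- \frac{1}{49450} + \left(33852 - 624\right)} = \sqrt{- \frac{1}{49450} + 33228} = \sqrt{\frac{1643124599}{49450}} = \frac{\sqrt{3250100456822}}{9890}$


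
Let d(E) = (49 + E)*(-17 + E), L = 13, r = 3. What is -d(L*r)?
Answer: -1936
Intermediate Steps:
d(E) = (-17 + E)*(49 + E)
-d(L*r) = -(-833 + (13*3)**2 + 32*(13*3)) = -(-833 + 39**2 + 32*39) = -(-833 + 1521 + 1248) = -1*1936 = -1936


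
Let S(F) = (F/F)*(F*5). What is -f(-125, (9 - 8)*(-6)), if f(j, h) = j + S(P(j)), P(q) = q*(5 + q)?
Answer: -74875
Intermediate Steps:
S(F) = 5*F (S(F) = 1*(5*F) = 5*F)
f(j, h) = j + 5*j*(5 + j) (f(j, h) = j + 5*(j*(5 + j)) = j + 5*j*(5 + j))
-f(-125, (9 - 8)*(-6)) = -(-125)*(26 + 5*(-125)) = -(-125)*(26 - 625) = -(-125)*(-599) = -1*74875 = -74875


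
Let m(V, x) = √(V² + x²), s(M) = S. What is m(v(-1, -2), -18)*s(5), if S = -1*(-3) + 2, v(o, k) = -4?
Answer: 10*√85 ≈ 92.195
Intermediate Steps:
S = 5 (S = 3 + 2 = 5)
s(M) = 5
m(v(-1, -2), -18)*s(5) = √((-4)² + (-18)²)*5 = √(16 + 324)*5 = √340*5 = (2*√85)*5 = 10*√85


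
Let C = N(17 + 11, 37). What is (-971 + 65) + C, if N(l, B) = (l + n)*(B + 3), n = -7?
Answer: -66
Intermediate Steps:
N(l, B) = (-7 + l)*(3 + B) (N(l, B) = (l - 7)*(B + 3) = (-7 + l)*(3 + B))
C = 840 (C = -21 - 7*37 + 3*(17 + 11) + 37*(17 + 11) = -21 - 259 + 3*28 + 37*28 = -21 - 259 + 84 + 1036 = 840)
(-971 + 65) + C = (-971 + 65) + 840 = -906 + 840 = -66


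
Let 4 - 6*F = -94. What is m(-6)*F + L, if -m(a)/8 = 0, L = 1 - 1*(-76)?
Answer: 77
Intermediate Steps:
L = 77 (L = 1 + 76 = 77)
m(a) = 0 (m(a) = -8*0 = 0)
F = 49/3 (F = 2/3 - 1/6*(-94) = 2/3 + 47/3 = 49/3 ≈ 16.333)
m(-6)*F + L = 0*(49/3) + 77 = 0 + 77 = 77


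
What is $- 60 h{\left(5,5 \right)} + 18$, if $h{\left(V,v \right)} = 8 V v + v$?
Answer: $-12282$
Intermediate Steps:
$h{\left(V,v \right)} = v + 8 V v$ ($h{\left(V,v \right)} = 8 V v + v = v + 8 V v$)
$- 60 h{\left(5,5 \right)} + 18 = - 60 \cdot 5 \left(1 + 8 \cdot 5\right) + 18 = - 60 \cdot 5 \left(1 + 40\right) + 18 = - 60 \cdot 5 \cdot 41 + 18 = \left(-60\right) 205 + 18 = -12300 + 18 = -12282$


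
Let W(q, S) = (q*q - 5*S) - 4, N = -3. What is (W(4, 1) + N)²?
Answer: 16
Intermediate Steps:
W(q, S) = -4 + q² - 5*S (W(q, S) = (q² - 5*S) - 4 = -4 + q² - 5*S)
(W(4, 1) + N)² = ((-4 + 4² - 5*1) - 3)² = ((-4 + 16 - 5) - 3)² = (7 - 3)² = 4² = 16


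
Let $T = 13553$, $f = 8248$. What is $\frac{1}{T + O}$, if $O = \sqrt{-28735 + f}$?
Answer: $\frac{13553}{183704296} - \frac{i \sqrt{20487}}{183704296} \approx 7.3776 \cdot 10^{-5} - 7.7915 \cdot 10^{-7} i$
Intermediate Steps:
$O = i \sqrt{20487}$ ($O = \sqrt{-28735 + 8248} = \sqrt{-20487} = i \sqrt{20487} \approx 143.13 i$)
$\frac{1}{T + O} = \frac{1}{13553 + i \sqrt{20487}}$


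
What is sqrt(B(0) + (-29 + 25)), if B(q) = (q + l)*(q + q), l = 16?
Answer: 2*I ≈ 2.0*I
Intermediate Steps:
B(q) = 2*q*(16 + q) (B(q) = (q + 16)*(q + q) = (16 + q)*(2*q) = 2*q*(16 + q))
sqrt(B(0) + (-29 + 25)) = sqrt(2*0*(16 + 0) + (-29 + 25)) = sqrt(2*0*16 - 4) = sqrt(0 - 4) = sqrt(-4) = 2*I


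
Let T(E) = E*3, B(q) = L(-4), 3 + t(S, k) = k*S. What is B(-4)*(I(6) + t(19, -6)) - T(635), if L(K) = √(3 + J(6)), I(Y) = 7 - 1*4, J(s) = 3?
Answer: -1905 - 114*√6 ≈ -2184.2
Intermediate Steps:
t(S, k) = -3 + S*k (t(S, k) = -3 + k*S = -3 + S*k)
I(Y) = 3 (I(Y) = 7 - 4 = 3)
L(K) = √6 (L(K) = √(3 + 3) = √6)
B(q) = √6
T(E) = 3*E
B(-4)*(I(6) + t(19, -6)) - T(635) = √6*(3 + (-3 + 19*(-6))) - 3*635 = √6*(3 + (-3 - 114)) - 1*1905 = √6*(3 - 117) - 1905 = √6*(-114) - 1905 = -114*√6 - 1905 = -1905 - 114*√6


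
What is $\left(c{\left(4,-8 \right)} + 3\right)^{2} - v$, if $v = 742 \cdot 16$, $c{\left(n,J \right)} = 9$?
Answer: $-11728$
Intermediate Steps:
$v = 11872$
$\left(c{\left(4,-8 \right)} + 3\right)^{2} - v = \left(9 + 3\right)^{2} - 11872 = 12^{2} - 11872 = 144 - 11872 = -11728$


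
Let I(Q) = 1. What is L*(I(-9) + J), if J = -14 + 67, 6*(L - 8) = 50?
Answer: 882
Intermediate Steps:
L = 49/3 (L = 8 + (⅙)*50 = 8 + 25/3 = 49/3 ≈ 16.333)
J = 53
L*(I(-9) + J) = 49*(1 + 53)/3 = (49/3)*54 = 882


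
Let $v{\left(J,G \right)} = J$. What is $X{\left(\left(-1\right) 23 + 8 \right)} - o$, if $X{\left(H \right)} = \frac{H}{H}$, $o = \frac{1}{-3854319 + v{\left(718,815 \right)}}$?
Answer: $\frac{3853602}{3853601} \approx 1.0$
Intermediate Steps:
$o = - \frac{1}{3853601}$ ($o = \frac{1}{-3854319 + 718} = \frac{1}{-3853601} = - \frac{1}{3853601} \approx -2.595 \cdot 10^{-7}$)
$X{\left(H \right)} = 1$
$X{\left(\left(-1\right) 23 + 8 \right)} - o = 1 - - \frac{1}{3853601} = 1 + \frac{1}{3853601} = \frac{3853602}{3853601}$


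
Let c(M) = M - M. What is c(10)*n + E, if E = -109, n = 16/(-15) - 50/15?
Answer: -109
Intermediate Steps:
n = -22/5 (n = 16*(-1/15) - 50*1/15 = -16/15 - 10/3 = -22/5 ≈ -4.4000)
c(M) = 0
c(10)*n + E = 0*(-22/5) - 109 = 0 - 109 = -109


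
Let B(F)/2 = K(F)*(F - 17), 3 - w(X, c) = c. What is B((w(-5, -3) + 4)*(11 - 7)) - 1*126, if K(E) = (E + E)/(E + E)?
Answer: -80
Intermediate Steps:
w(X, c) = 3 - c
K(E) = 1 (K(E) = (2*E)/((2*E)) = (2*E)*(1/(2*E)) = 1)
B(F) = -34 + 2*F (B(F) = 2*(1*(F - 17)) = 2*(1*(-17 + F)) = 2*(-17 + F) = -34 + 2*F)
B((w(-5, -3) + 4)*(11 - 7)) - 1*126 = (-34 + 2*(((3 - 1*(-3)) + 4)*(11 - 7))) - 1*126 = (-34 + 2*(((3 + 3) + 4)*4)) - 126 = (-34 + 2*((6 + 4)*4)) - 126 = (-34 + 2*(10*4)) - 126 = (-34 + 2*40) - 126 = (-34 + 80) - 126 = 46 - 126 = -80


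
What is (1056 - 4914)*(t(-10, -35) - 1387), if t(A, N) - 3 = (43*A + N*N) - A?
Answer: 2233782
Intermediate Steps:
t(A, N) = 3 + N² + 42*A (t(A, N) = 3 + ((43*A + N*N) - A) = 3 + ((43*A + N²) - A) = 3 + ((N² + 43*A) - A) = 3 + (N² + 42*A) = 3 + N² + 42*A)
(1056 - 4914)*(t(-10, -35) - 1387) = (1056 - 4914)*((3 + (-35)² + 42*(-10)) - 1387) = -3858*((3 + 1225 - 420) - 1387) = -3858*(808 - 1387) = -3858*(-579) = 2233782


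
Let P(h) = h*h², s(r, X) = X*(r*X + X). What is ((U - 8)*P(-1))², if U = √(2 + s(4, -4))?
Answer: (8 - √82)² ≈ 1.1138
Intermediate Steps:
s(r, X) = X*(X + X*r) (s(r, X) = X*(X*r + X) = X*(X + X*r))
P(h) = h³
U = √82 (U = √(2 + (-4)²*(1 + 4)) = √(2 + 16*5) = √(2 + 80) = √82 ≈ 9.0554)
((U - 8)*P(-1))² = ((√82 - 8)*(-1)³)² = ((-8 + √82)*(-1))² = (8 - √82)²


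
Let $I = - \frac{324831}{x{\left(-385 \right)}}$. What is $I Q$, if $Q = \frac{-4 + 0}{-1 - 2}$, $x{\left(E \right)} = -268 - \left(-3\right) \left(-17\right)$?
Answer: $\frac{433108}{319} \approx 1357.7$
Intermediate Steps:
$x{\left(E \right)} = -319$ ($x{\left(E \right)} = -268 - 51 = -319$)
$I = \frac{324831}{319}$ ($I = - \frac{324831}{-319} = \left(-324831\right) \left(- \frac{1}{319}\right) = \frac{324831}{319} \approx 1018.3$)
$Q = \frac{4}{3}$ ($Q = - \frac{4}{-3} = \left(-4\right) \left(- \frac{1}{3}\right) = \frac{4}{3} \approx 1.3333$)
$I Q = \frac{324831}{319} \cdot \frac{4}{3} = \frac{433108}{319}$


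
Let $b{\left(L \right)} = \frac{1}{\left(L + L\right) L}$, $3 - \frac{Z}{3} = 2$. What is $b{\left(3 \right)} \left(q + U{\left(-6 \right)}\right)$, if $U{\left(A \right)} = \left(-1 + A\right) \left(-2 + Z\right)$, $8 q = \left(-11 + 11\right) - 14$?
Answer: $- \frac{35}{72} \approx -0.48611$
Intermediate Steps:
$Z = 3$ ($Z = 9 - 6 = 3$)
$b{\left(L \right)} = \frac{1}{2 L^{2}}$ ($b{\left(L \right)} = \frac{1}{2 L L} = \frac{\frac{1}{2} \frac{1}{L}}{L} = \frac{1}{2 L^{2}}$)
$q = - \frac{7}{4}$ ($q = \frac{\left(-11 + 11\right) - 14}{8} = \frac{0 - 14}{8} = \frac{1}{8} \left(-14\right) = - \frac{7}{4} \approx -1.75$)
$U{\left(A \right)} = -1 + A$ ($U{\left(A \right)} = \left(-1 + A\right) \left(-2 + 3\right) = \left(-1 + A\right) 1 = -1 + A$)
$b{\left(3 \right)} \left(q + U{\left(-6 \right)}\right) = \frac{1}{2 \cdot 9} \left(- \frac{7}{4} - 7\right) = \frac{1}{2} \cdot \frac{1}{9} \left(- \frac{7}{4} - 7\right) = \frac{1}{18} \left(- \frac{35}{4}\right) = - \frac{35}{72}$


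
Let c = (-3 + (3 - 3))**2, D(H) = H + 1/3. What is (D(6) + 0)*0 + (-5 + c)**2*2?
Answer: 32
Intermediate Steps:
D(H) = 1/3 + H (D(H) = H + 1/3 = 1/3 + H)
c = 9 (c = (-3 + 0)**2 = (-3)**2 = 9)
(D(6) + 0)*0 + (-5 + c)**2*2 = ((1/3 + 6) + 0)*0 + (-5 + 9)**2*2 = (19/3 + 0)*0 + 4**2*2 = (19/3)*0 + 16*2 = 0 + 32 = 32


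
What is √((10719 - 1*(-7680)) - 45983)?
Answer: 8*I*√431 ≈ 166.08*I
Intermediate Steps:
√((10719 - 1*(-7680)) - 45983) = √((10719 + 7680) - 45983) = √(18399 - 45983) = √(-27584) = 8*I*√431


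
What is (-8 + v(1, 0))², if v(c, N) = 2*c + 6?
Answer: 0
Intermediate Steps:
v(c, N) = 6 + 2*c
(-8 + v(1, 0))² = (-8 + (6 + 2*1))² = (-8 + (6 + 2))² = (-8 + 8)² = 0² = 0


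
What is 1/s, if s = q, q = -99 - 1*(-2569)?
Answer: 1/2470 ≈ 0.00040486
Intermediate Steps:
q = 2470 (q = -99 + 2569 = 2470)
s = 2470
1/s = 1/2470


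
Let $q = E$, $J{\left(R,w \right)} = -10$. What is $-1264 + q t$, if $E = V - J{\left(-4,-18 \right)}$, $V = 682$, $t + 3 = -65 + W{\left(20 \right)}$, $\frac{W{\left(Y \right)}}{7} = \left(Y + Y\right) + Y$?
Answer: $242320$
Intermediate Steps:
$W{\left(Y \right)} = 21 Y$ ($W{\left(Y \right)} = 7 \left(\left(Y + Y\right) + Y\right) = 7 \left(2 Y + Y\right) = 7 \cdot 3 Y = 21 Y$)
$t = 352$ ($t = -3 + \left(-65 + 21 \cdot 20\right) = -3 + \left(-65 + 420\right) = -3 + 355 = 352$)
$E = 692$ ($E = 682 - -10 = 682 + 10 = 692$)
$q = 692$
$-1264 + q t = -1264 + 692 \cdot 352 = -1264 + 243584 = 242320$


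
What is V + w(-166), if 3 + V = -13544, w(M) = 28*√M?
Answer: -13547 + 28*I*√166 ≈ -13547.0 + 360.75*I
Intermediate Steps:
V = -13547 (V = -3 - 13544 = -13547)
V + w(-166) = -13547 + 28*√(-166) = -13547 + 28*(I*√166) = -13547 + 28*I*√166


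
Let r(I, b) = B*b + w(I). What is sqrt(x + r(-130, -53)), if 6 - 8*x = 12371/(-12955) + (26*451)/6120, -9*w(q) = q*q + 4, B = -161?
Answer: sqrt(185938713522245330)/5285640 ≈ 81.581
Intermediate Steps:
w(q) = -4/9 - q**2/9 (w(q) = -(q*q + 4)/9 = -(q**2 + 4)/9 = -(4 + q**2)/9 = -4/9 - q**2/9)
x = 39950779/63427680 (x = 3/4 - (12371/(-12955) + (26*451)/6120)/8 = 3/4 - (12371*(-1/12955) + 11726*(1/6120))/8 = 3/4 - (-12371/12955 + 5863/3060)/8 = 3/4 - 1/8*7619981/7928460 = 3/4 - 7619981/63427680 = 39950779/63427680 ≈ 0.62986)
r(I, b) = -4/9 - 161*b - I**2/9 (r(I, b) = -161*b + (-4/9 - I**2/9) = -4/9 - 161*b - I**2/9)
sqrt(x + r(-130, -53)) = sqrt(39950779/63427680 + (-4/9 - 161*(-53) - 1/9*(-130)**2)) = sqrt(39950779/63427680 + (-4/9 + 8533 - 1/9*16900)) = sqrt(39950779/63427680 + (-4/9 + 8533 - 16900/9)) = sqrt(39950779/63427680 + 59893/9) = sqrt(422137066139/63427680) = sqrt(185938713522245330)/5285640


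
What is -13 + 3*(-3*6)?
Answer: -67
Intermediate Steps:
-13 + 3*(-3*6) = -13 + 3*(-18) = -13 - 54 = -67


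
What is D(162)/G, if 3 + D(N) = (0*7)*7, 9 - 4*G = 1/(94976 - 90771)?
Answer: -12615/9461 ≈ -1.3334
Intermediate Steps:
G = 9461/4205 (G = 9/4 - 1/(4*(94976 - 90771)) = 9/4 - ¼/4205 = 9/4 - ¼*1/4205 = 9/4 - 1/16820 = 9461/4205 ≈ 2.2499)
D(N) = -3 (D(N) = -3 + (0*7)*7 = -3 + 0*7 = -3 + 0 = -3)
D(162)/G = -3/9461/4205 = -3*4205/9461 = -12615/9461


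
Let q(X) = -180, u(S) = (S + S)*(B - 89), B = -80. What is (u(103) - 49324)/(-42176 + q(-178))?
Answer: 42069/21178 ≈ 1.9864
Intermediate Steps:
u(S) = -338*S (u(S) = (S + S)*(-80 - 89) = (2*S)*(-169) = -338*S)
(u(103) - 49324)/(-42176 + q(-178)) = (-338*103 - 49324)/(-42176 - 180) = (-34814 - 49324)/(-42356) = -84138*(-1/42356) = 42069/21178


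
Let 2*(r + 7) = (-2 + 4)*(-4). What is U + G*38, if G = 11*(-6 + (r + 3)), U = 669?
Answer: -5183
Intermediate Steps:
r = -11 (r = -7 + ((-2 + 4)*(-4))/2 = -7 + (2*(-4))/2 = -7 + (½)*(-8) = -7 - 4 = -11)
G = -154 (G = 11*(-6 + (-11 + 3)) = 11*(-6 - 8) = 11*(-14) = -154)
U + G*38 = 669 - 154*38 = 669 - 5852 = -5183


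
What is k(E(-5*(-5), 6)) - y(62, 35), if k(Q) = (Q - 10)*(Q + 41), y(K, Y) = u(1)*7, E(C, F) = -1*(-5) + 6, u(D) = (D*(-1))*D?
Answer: 59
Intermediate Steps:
u(D) = -D**2 (u(D) = (-D)*D = -D**2)
E(C, F) = 11 (E(C, F) = 5 + 6 = 11)
y(K, Y) = -7 (y(K, Y) = -1*1**2*7 = -1*1*7 = -1*7 = -7)
k(Q) = (-10 + Q)*(41 + Q)
k(E(-5*(-5), 6)) - y(62, 35) = (-410 + 11**2 + 31*11) - 1*(-7) = (-410 + 121 + 341) + 7 = 52 + 7 = 59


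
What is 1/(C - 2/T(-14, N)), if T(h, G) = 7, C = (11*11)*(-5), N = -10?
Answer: -7/4237 ≈ -0.0016521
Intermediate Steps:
C = -605 (C = 121*(-5) = -605)
1/(C - 2/T(-14, N)) = 1/(-605 - 2/7) = 1/(-4237/7) = -7/4237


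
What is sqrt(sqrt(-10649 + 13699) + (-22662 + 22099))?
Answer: sqrt(-563 + 5*sqrt(122)) ≈ 22.534*I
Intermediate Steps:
sqrt(sqrt(-10649 + 13699) + (-22662 + 22099)) = sqrt(sqrt(3050) - 563) = sqrt(5*sqrt(122) - 563) = sqrt(-563 + 5*sqrt(122))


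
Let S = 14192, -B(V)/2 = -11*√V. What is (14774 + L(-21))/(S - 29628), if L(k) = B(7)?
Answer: -7387/7718 - 11*√7/7718 ≈ -0.96088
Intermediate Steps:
B(V) = 22*√V (B(V) = -(-22)*√V = 22*√V)
L(k) = 22*√7
(14774 + L(-21))/(S - 29628) = (14774 + 22*√7)/(14192 - 29628) = (14774 + 22*√7)/(-15436) = (14774 + 22*√7)*(-1/15436) = -7387/7718 - 11*√7/7718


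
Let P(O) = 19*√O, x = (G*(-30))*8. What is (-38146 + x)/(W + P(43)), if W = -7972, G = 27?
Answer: 355758472/63537261 + 847894*√43/63537261 ≈ 5.6867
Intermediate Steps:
x = -6480 (x = (27*(-30))*8 = -810*8 = -6480)
(-38146 + x)/(W + P(43)) = (-38146 - 6480)/(-7972 + 19*√43) = -44626/(-7972 + 19*√43)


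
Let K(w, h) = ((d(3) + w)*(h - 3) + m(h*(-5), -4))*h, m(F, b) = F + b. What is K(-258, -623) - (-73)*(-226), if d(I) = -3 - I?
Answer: -104914123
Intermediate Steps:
K(w, h) = h*(-4 - 5*h + (-6 + w)*(-3 + h)) (K(w, h) = (((-3 - 1*3) + w)*(h - 3) + (h*(-5) - 4))*h = (((-3 - 3) + w)*(-3 + h) + (-5*h - 4))*h = ((-6 + w)*(-3 + h) + (-4 - 5*h))*h = (-4 - 5*h + (-6 + w)*(-3 + h))*h = h*(-4 - 5*h + (-6 + w)*(-3 + h)))
K(-258, -623) - (-73)*(-226) = -623*(14 - 11*(-623) - 3*(-258) - 623*(-258)) - (-73)*(-226) = -623*(14 + 6853 + 774 + 160734) - 1*16498 = -623*168375 - 16498 = -104897625 - 16498 = -104914123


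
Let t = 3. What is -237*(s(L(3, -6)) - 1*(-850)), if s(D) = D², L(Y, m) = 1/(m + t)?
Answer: -604429/3 ≈ -2.0148e+5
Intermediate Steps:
L(Y, m) = 1/(3 + m) (L(Y, m) = 1/(m + 3) = 1/(3 + m))
-237*(s(L(3, -6)) - 1*(-850)) = -237*((1/(3 - 6))² - 1*(-850)) = -237*((1/(-3))² + 850) = -237*((-⅓)² + 850) = -237*(⅑ + 850) = -237*7651/9 = -604429/3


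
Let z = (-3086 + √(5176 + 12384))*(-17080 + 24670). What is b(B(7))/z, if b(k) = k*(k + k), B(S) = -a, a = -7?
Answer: -75607/18037323810 - 49*√4390/18037323810 ≈ -4.3717e-6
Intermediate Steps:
B(S) = 7 (B(S) = -1*(-7) = 7)
b(k) = 2*k² (b(k) = k*(2*k) = 2*k²)
z = -23422740 + 15180*√4390 (z = (-3086 + √17560)*7590 = (-3086 + 2*√4390)*7590 = -23422740 + 15180*√4390 ≈ -2.2417e+7)
b(B(7))/z = (2*7²)/(-23422740 + 15180*√4390) = (2*49)/(-23422740 + 15180*√4390) = 98/(-23422740 + 15180*√4390)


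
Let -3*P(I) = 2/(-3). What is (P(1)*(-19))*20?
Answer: -760/9 ≈ -84.444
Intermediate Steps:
P(I) = 2/9 (P(I) = -2/(3*(-3)) = -2*(-1)/(3*3) = -⅓*(-⅔) = 2/9)
(P(1)*(-19))*20 = ((2/9)*(-19))*20 = -38/9*20 = -760/9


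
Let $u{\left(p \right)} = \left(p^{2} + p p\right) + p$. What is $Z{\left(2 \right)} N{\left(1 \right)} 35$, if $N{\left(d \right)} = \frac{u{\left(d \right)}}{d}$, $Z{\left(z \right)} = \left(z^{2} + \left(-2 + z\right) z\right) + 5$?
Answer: $945$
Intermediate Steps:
$Z{\left(z \right)} = 5 + z^{2} + z \left(-2 + z\right)$ ($Z{\left(z \right)} = \left(z^{2} + z \left(-2 + z\right)\right) + 5 = 5 + z^{2} + z \left(-2 + z\right)$)
$u{\left(p \right)} = p + 2 p^{2}$ ($u{\left(p \right)} = \left(p^{2} + p^{2}\right) + p = 2 p^{2} + p = p + 2 p^{2}$)
$N{\left(d \right)} = 1 + 2 d$ ($N{\left(d \right)} = \frac{d \left(1 + 2 d\right)}{d} = 1 + 2 d$)
$Z{\left(2 \right)} N{\left(1 \right)} 35 = \left(5 - 4 + 2 \cdot 2^{2}\right) \left(1 + 2 \cdot 1\right) 35 = \left(5 - 4 + 2 \cdot 4\right) \left(1 + 2\right) 35 = \left(5 - 4 + 8\right) 3 \cdot 35 = 9 \cdot 3 \cdot 35 = 27 \cdot 35 = 945$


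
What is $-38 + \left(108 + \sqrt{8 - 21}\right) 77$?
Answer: $8278 + 77 i \sqrt{13} \approx 8278.0 + 277.63 i$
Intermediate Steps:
$-38 + \left(108 + \sqrt{8 - 21}\right) 77 = -38 + \left(108 + \sqrt{-13}\right) 77 = -38 + \left(108 + i \sqrt{13}\right) 77 = -38 + \left(8316 + 77 i \sqrt{13}\right) = 8278 + 77 i \sqrt{13}$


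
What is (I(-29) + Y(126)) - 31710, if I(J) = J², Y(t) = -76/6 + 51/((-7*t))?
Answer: -3026409/98 ≈ -30882.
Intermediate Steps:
Y(t) = -38/3 - 51/(7*t) (Y(t) = -76*⅙ + 51*(-1/(7*t)) = -38/3 - 51/(7*t))
(I(-29) + Y(126)) - 31710 = ((-29)² + (1/21)*(-153 - 266*126)/126) - 31710 = (841 + (1/21)*(1/126)*(-153 - 33516)) - 31710 = (841 + (1/21)*(1/126)*(-33669)) - 31710 = (841 - 1247/98) - 31710 = 81171/98 - 31710 = -3026409/98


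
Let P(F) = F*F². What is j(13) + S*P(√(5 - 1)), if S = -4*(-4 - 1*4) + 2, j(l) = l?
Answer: 285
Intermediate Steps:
P(F) = F³
S = 34 (S = -4*(-4 - 4) + 2 = -4*(-8) + 2 = 32 + 2 = 34)
j(13) + S*P(√(5 - 1)) = 13 + 34*(√(5 - 1))³ = 13 + 34*(√4)³ = 13 + 34*2³ = 13 + 34*8 = 13 + 272 = 285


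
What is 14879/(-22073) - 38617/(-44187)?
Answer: 194934668/975339651 ≈ 0.19986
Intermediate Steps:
14879/(-22073) - 38617/(-44187) = 14879*(-1/22073) - 38617*(-1/44187) = -14879/22073 + 38617/44187 = 194934668/975339651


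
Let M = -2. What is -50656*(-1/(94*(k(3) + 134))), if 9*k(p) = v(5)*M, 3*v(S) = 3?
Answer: 56988/14147 ≈ 4.0283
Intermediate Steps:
v(S) = 1 (v(S) = (1/3)*3 = 1)
k(p) = -2/9 (k(p) = (1*(-2))/9 = (1/9)*(-2) = -2/9)
-50656*(-1/(94*(k(3) + 134))) = -50656*(-1/(94*(-2/9 + 134))) = -50656/((1204/9)*(-94)) = -50656/(-113176/9) = -50656*(-9/113176) = 56988/14147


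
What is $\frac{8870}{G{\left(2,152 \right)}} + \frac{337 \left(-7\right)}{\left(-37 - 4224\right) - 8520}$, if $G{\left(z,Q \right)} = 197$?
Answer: $\frac{113832193}{2517857} \approx 45.21$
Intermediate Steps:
$\frac{8870}{G{\left(2,152 \right)}} + \frac{337 \left(-7\right)}{\left(-37 - 4224\right) - 8520} = \frac{8870}{197} + \frac{337 \left(-7\right)}{\left(-37 - 4224\right) - 8520} = 8870 \cdot \frac{1}{197} - \frac{2359}{\left(-37 - 4224\right) - 8520} = \frac{8870}{197} - \frac{2359}{-4261 - 8520} = \frac{8870}{197} - \frac{2359}{-12781} = \frac{8870}{197} - - \frac{2359}{12781} = \frac{8870}{197} + \frac{2359}{12781} = \frac{113832193}{2517857}$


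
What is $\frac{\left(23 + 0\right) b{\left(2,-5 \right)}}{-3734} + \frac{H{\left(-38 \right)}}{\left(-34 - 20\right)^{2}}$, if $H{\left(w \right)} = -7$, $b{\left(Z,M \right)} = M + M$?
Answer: $\frac{322271}{5444172} \approx 0.059196$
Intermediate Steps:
$b{\left(Z,M \right)} = 2 M$
$\frac{\left(23 + 0\right) b{\left(2,-5 \right)}}{-3734} + \frac{H{\left(-38 \right)}}{\left(-34 - 20\right)^{2}} = \frac{\left(23 + 0\right) 2 \left(-5\right)}{-3734} - \frac{7}{\left(-34 - 20\right)^{2}} = 23 \left(-10\right) \left(- \frac{1}{3734}\right) - \frac{7}{\left(-54\right)^{2}} = \left(-230\right) \left(- \frac{1}{3734}\right) - \frac{7}{2916} = \frac{115}{1867} - \frac{7}{2916} = \frac{322271}{5444172}$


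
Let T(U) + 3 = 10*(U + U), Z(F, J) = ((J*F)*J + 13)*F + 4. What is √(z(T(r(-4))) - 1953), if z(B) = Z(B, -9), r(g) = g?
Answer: √554981 ≈ 744.97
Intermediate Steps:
Z(F, J) = 4 + F*(13 + F*J²) (Z(F, J) = ((F*J)*J + 13)*F + 4 = (F*J² + 13)*F + 4 = (13 + F*J²)*F + 4 = F*(13 + F*J²) + 4 = 4 + F*(13 + F*J²))
T(U) = -3 + 20*U (T(U) = -3 + 10*(U + U) = -3 + 10*(2*U) = -3 + 20*U)
z(B) = 4 + 13*B + 81*B² (z(B) = 4 + 13*B + B²*(-9)² = 4 + 13*B + B²*81 = 4 + 13*B + 81*B²)
√(z(T(r(-4))) - 1953) = √((4 + 13*(-3 + 20*(-4)) + 81*(-3 + 20*(-4))²) - 1953) = √((4 + 13*(-3 - 80) + 81*(-3 - 80)²) - 1953) = √((4 + 13*(-83) + 81*(-83)²) - 1953) = √((4 - 1079 + 81*6889) - 1953) = √((4 - 1079 + 558009) - 1953) = √(556934 - 1953) = √554981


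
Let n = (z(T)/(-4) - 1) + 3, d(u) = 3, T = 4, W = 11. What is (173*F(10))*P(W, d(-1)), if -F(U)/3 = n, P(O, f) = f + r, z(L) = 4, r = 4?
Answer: -3633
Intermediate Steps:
P(O, f) = 4 + f (P(O, f) = f + 4 = 4 + f)
n = 1 (n = (4/(-4) - 1) + 3 = (4*(-1/4) - 1) + 3 = (-1 - 1) + 3 = -2 + 3 = 1)
F(U) = -3 (F(U) = -3*1 = -3)
(173*F(10))*P(W, d(-1)) = (173*(-3))*(4 + 3) = -519*7 = -3633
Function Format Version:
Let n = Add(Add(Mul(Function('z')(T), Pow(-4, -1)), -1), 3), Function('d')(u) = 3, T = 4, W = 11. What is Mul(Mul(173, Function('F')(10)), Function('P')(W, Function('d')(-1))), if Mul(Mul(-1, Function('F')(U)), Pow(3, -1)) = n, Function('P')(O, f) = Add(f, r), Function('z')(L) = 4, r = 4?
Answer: -3633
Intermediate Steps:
Function('P')(O, f) = Add(4, f) (Function('P')(O, f) = Add(f, 4) = Add(4, f))
n = 1 (n = Add(Add(Mul(4, Pow(-4, -1)), -1), 3) = Add(Add(Mul(4, Rational(-1, 4)), -1), 3) = Add(Add(-1, -1), 3) = Add(-2, 3) = 1)
Function('F')(U) = -3 (Function('F')(U) = Mul(-3, 1) = -3)
Mul(Mul(173, Function('F')(10)), Function('P')(W, Function('d')(-1))) = Mul(Mul(173, -3), Add(4, 3)) = Mul(-519, 7) = -3633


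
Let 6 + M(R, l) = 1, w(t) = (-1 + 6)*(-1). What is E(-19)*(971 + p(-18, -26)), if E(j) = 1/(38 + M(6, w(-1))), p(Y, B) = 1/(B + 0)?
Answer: 765/26 ≈ 29.423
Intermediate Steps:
w(t) = -5 (w(t) = 5*(-1) = -5)
M(R, l) = -5 (M(R, l) = -6 + 1 = -5)
p(Y, B) = 1/B
E(j) = 1/33 (E(j) = 1/(38 - 5) = 1/33)
E(-19)*(971 + p(-18, -26)) = (971 + 1/(-26))/33 = (971 - 1/26)/33 = (1/33)*(25245/26) = 765/26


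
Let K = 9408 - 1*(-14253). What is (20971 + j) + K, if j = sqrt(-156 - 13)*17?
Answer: 44632 + 221*I ≈ 44632.0 + 221.0*I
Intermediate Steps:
j = 221*I (j = sqrt(-169)*17 = (13*I)*17 = 221*I ≈ 221.0*I)
K = 23661 (K = 9408 + 14253 = 23661)
(20971 + j) + K = (20971 + 221*I) + 23661 = 44632 + 221*I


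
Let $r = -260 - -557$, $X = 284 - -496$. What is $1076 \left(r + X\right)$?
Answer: $1158852$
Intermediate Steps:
$X = 780$ ($X = 284 + 496 = 780$)
$r = 297$ ($r = -260 + 557 = 297$)
$1076 \left(r + X\right) = 1076 \left(297 + 780\right) = 1076 \cdot 1077 = 1158852$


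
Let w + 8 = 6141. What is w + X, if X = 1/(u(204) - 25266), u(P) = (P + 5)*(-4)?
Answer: 160083565/26102 ≈ 6133.0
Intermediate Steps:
u(P) = -20 - 4*P (u(P) = (5 + P)*(-4) = -20 - 4*P)
w = 6133 (w = -8 + 6141 = 6133)
X = -1/26102 (X = 1/((-20 - 4*204) - 25266) = 1/((-20 - 816) - 25266) = 1/(-836 - 25266) = 1/(-26102) = -1/26102 ≈ -3.8311e-5)
w + X = 6133 - 1/26102 = 160083565/26102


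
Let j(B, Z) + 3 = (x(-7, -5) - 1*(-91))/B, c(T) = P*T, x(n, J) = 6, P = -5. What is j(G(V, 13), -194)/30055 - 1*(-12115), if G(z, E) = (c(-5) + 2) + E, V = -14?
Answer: 14564652977/1202200 ≈ 12115.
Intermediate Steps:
c(T) = -5*T
G(z, E) = 27 + E (G(z, E) = (-5*(-5) + 2) + E = (25 + 2) + E = 27 + E)
j(B, Z) = -3 + 97/B (j(B, Z) = -3 + (6 - 1*(-91))/B = -3 + (6 + 91)/B = -3 + 97/B)
j(G(V, 13), -194)/30055 - 1*(-12115) = (-3 + 97/(27 + 13))/30055 - 1*(-12115) = (-3 + 97/40)*(1/30055) + 12115 = -23/40*1/30055 + 12115 = -23/1202200 + 12115 = 14564652977/1202200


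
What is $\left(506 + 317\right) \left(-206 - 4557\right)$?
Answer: $-3919949$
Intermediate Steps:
$\left(506 + 317\right) \left(-206 - 4557\right) = 823 \left(-4763\right) = -3919949$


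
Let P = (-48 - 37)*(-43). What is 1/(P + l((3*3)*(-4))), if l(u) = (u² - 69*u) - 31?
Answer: 1/7404 ≈ 0.00013506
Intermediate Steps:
P = 3655 (P = -85*(-43) = 3655)
l(u) = -31 + u² - 69*u
1/(P + l((3*3)*(-4))) = 1/(3655 + (-31 + ((3*3)*(-4))² - 69*3*3*(-4))) = 1/(3655 + (-31 + (9*(-4))² - 621*(-4))) = 1/(3655 + (-31 + (-36)² - 69*(-36))) = 1/(3655 + (-31 + 1296 + 2484)) = 1/(3655 + 3749) = 1/7404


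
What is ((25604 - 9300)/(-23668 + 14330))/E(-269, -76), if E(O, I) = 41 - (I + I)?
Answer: -8152/901117 ≈ -0.0090466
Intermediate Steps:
E(O, I) = 41 - 2*I
((25604 - 9300)/(-23668 + 14330))/E(-269, -76) = ((25604 - 9300)/(-23668 + 14330))/(41 - 2*(-76)) = (16304/(-9338))/(41 + 152) = (16304*(-1/9338))/193 = -8152/4669*1/193 = -8152/901117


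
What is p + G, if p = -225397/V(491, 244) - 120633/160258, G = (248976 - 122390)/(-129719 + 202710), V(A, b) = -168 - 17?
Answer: 2638681031784891/2164017460430 ≈ 1219.3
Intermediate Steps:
V(A, b) = -185
G = 126586/72991 ≈ 1.7343
p = 36099355321/29647730 (p = -225397/(-185) - 120633/160258 = -225397*(-1/185) - 120633*1/160258 = 225397/185 - 120633/160258 = 36099355321/29647730 ≈ 1217.6)
p + G = 36099355321/29647730 + 126586/72991 = 2638681031784891/2164017460430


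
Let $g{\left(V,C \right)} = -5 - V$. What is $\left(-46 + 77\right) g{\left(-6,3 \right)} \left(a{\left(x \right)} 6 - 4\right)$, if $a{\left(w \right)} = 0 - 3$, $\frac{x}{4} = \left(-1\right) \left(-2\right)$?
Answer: $-682$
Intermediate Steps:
$x = 8$ ($x = 4 \left(\left(-1\right) \left(-2\right)\right) = 4 \cdot 2 = 8$)
$a{\left(w \right)} = -3$ ($a{\left(w \right)} = 0 - 3 = -3$)
$\left(-46 + 77\right) g{\left(-6,3 \right)} \left(a{\left(x \right)} 6 - 4\right) = \left(-46 + 77\right) \left(-5 - -6\right) \left(\left(-3\right) 6 - 4\right) = 31 \left(-5 + 6\right) \left(-18 - 4\right) = 31 \cdot 1 \left(-22\right) = 31 \left(-22\right) = -682$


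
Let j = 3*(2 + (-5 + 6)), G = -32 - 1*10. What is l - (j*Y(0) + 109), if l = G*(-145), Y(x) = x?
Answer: 5981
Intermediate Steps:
G = -42 (G = -32 - 10 = -42)
j = 9 (j = 3*(2 + 1) = 3*3 = 9)
l = 6090 (l = -42*(-145) = 6090)
l - (j*Y(0) + 109) = 6090 - (9*0 + 109) = 6090 - (0 + 109) = 6090 - 1*109 = 6090 - 109 = 5981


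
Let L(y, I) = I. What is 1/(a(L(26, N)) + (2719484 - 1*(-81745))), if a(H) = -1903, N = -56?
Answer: 1/2799326 ≈ 3.5723e-7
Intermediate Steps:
1/(a(L(26, N)) + (2719484 - 1*(-81745))) = 1/(-1903 + (2719484 - 1*(-81745))) = 1/(-1903 + (2719484 + 81745)) = 1/(-1903 + 2801229) = 1/2799326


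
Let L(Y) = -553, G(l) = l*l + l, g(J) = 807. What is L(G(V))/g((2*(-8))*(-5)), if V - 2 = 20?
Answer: -553/807 ≈ -0.68525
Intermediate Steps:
V = 22 (V = 2 + 20 = 22)
G(l) = l + l² (G(l) = l² + l = l + l²)
L(G(V))/g((2*(-8))*(-5)) = -553/807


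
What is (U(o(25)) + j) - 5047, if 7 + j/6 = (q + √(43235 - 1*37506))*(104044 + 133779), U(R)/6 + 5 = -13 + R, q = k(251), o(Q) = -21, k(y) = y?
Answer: 358156115 + 1426938*√5729 ≈ 4.6616e+8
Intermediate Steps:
q = 251
U(R) = -108 + 6*R (U(R) = -30 + 6*(-13 + R) = -30 + (-78 + 6*R) = -108 + 6*R)
j = 358161396 + 1426938*√5729 (j = -42 + 6*((251 + √(43235 - 1*37506))*(104044 + 133779)) = -42 + 6*((251 + √(43235 - 37506))*237823) = -42 + 6*((251 + √5729)*237823) = -42 + 6*(59693573 + 237823*√5729) = -42 + (358161438 + 1426938*√5729) = 358161396 + 1426938*√5729 ≈ 4.6617e+8)
(U(o(25)) + j) - 5047 = ((-108 + 6*(-21)) + (358161396 + 1426938*√5729)) - 5047 = ((-108 - 126) + (358161396 + 1426938*√5729)) - 5047 = (-234 + (358161396 + 1426938*√5729)) - 5047 = (358161162 + 1426938*√5729) - 5047 = 358156115 + 1426938*√5729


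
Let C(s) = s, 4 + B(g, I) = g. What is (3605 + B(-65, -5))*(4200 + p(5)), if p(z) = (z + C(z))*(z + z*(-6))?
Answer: 13967200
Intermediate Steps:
B(g, I) = -4 + g
p(z) = -10*z² (p(z) = (z + z)*(z + z*(-6)) = (2*z)*(z - 6*z) = (2*z)*(-5*z) = -10*z²)
(3605 + B(-65, -5))*(4200 + p(5)) = (3605 + (-4 - 65))*(4200 - 10*5²) = (3605 - 69)*(4200 - 10*25) = 3536*(4200 - 250) = 3536*3950 = 13967200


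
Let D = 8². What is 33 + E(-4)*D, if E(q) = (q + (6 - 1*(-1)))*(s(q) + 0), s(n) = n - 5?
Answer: -1695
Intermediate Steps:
s(n) = -5 + n
E(q) = (-5 + q)*(7 + q) (E(q) = (q + (6 - 1*(-1)))*((-5 + q) + 0) = (q + (6 + 1))*(-5 + q) = (q + 7)*(-5 + q) = (7 + q)*(-5 + q) = (-5 + q)*(7 + q))
D = 64
33 + E(-4)*D = 33 + ((-5 - 4)*(7 - 4))*64 = 33 - 9*3*64 = 33 - 27*64 = 33 - 1728 = -1695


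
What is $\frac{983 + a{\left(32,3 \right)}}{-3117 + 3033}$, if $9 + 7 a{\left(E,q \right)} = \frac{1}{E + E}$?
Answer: $- \frac{146603}{12544} \approx -11.687$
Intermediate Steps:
$a{\left(E,q \right)} = - \frac{9}{7} + \frac{1}{14 E}$ ($a{\left(E,q \right)} = - \frac{9}{7} + \frac{1}{7 \left(E + E\right)} = - \frac{9}{7} + \frac{1}{7 \cdot 2 E} = - \frac{9}{7} + \frac{\frac{1}{2} \frac{1}{E}}{7} = - \frac{9}{7} + \frac{1}{14 E}$)
$\frac{983 + a{\left(32,3 \right)}}{-3117 + 3033} = \frac{983 + \frac{1 - 576}{14 \cdot 32}}{-3117 + 3033} = \frac{983 + \frac{1}{14} \cdot \frac{1}{32} \left(1 - 576\right)}{-84} = \left(983 + \frac{1}{14} \cdot \frac{1}{32} \left(-575\right)\right) \left(- \frac{1}{84}\right) = \left(983 - \frac{575}{448}\right) \left(- \frac{1}{84}\right) = \frac{439809}{448} \left(- \frac{1}{84}\right) = - \frac{146603}{12544}$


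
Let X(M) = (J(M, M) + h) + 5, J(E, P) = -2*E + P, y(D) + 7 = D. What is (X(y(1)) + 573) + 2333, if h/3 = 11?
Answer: 2950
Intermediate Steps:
h = 33 (h = 3*11 = 33)
y(D) = -7 + D
J(E, P) = P - 2*E
X(M) = 38 - M (X(M) = ((M - 2*M) + 33) + 5 = (-M + 33) + 5 = (33 - M) + 5 = 38 - M)
(X(y(1)) + 573) + 2333 = ((38 - (-7 + 1)) + 573) + 2333 = ((38 - 1*(-6)) + 573) + 2333 = ((38 + 6) + 573) + 2333 = (44 + 573) + 2333 = 617 + 2333 = 2950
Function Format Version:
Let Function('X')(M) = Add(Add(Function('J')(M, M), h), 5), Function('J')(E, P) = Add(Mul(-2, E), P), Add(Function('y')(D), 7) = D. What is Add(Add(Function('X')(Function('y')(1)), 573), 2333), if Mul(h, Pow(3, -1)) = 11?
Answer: 2950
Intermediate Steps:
h = 33 (h = Mul(3, 11) = 33)
Function('y')(D) = Add(-7, D)
Function('J')(E, P) = Add(P, Mul(-2, E))
Function('X')(M) = Add(38, Mul(-1, M)) (Function('X')(M) = Add(Add(Add(M, Mul(-2, M)), 33), 5) = Add(Add(Mul(-1, M), 33), 5) = Add(Add(33, Mul(-1, M)), 5) = Add(38, Mul(-1, M)))
Add(Add(Function('X')(Function('y')(1)), 573), 2333) = Add(Add(Add(38, Mul(-1, Add(-7, 1))), 573), 2333) = Add(Add(Add(38, Mul(-1, -6)), 573), 2333) = Add(Add(Add(38, 6), 573), 2333) = Add(Add(44, 573), 2333) = Add(617, 2333) = 2950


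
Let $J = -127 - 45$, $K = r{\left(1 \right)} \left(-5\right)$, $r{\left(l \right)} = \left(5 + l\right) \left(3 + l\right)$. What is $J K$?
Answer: $20640$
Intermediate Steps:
$r{\left(l \right)} = \left(3 + l\right) \left(5 + l\right)$
$K = -120$ ($K = \left(15 + 1^{2} + 8 \cdot 1\right) \left(-5\right) = \left(15 + 1 + 8\right) \left(-5\right) = 24 \left(-5\right) = -120$)
$J = -172$
$J K = \left(-172\right) \left(-120\right) = 20640$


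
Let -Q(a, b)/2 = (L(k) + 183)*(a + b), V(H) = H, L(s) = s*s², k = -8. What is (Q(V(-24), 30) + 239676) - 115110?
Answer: 128514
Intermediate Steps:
L(s) = s³
Q(a, b) = 658*a + 658*b (Q(a, b) = -2*((-8)³ + 183)*(a + b) = -2*(-512 + 183)*(a + b) = -(-658)*(a + b) = -2*(-329*a - 329*b) = 658*a + 658*b)
(Q(V(-24), 30) + 239676) - 115110 = ((658*(-24) + 658*30) + 239676) - 115110 = ((-15792 + 19740) + 239676) - 115110 = (3948 + 239676) - 115110 = 243624 - 115110 = 128514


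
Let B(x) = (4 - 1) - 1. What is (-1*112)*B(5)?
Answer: -224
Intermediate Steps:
B(x) = 2 (B(x) = 3 - 1 = 2)
(-1*112)*B(5) = -1*112*2 = -112*2 = -224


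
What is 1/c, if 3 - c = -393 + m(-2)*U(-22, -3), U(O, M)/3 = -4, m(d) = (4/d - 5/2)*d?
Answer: 1/504 ≈ 0.0019841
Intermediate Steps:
m(d) = d*(-5/2 + 4/d) (m(d) = (4/d - 5*1/2)*d = (4/d - 5/2)*d = (-5/2 + 4/d)*d = d*(-5/2 + 4/d))
U(O, M) = -12 (U(O, M) = 3*(-4) = -12)
c = 504 (c = 3 - (-393 + (4 - 5/2*(-2))*(-12)) = 3 - (-393 + (4 + 5)*(-12)) = 3 - (-393 + 9*(-12)) = 3 - (-393 - 108) = 3 - 1*(-501) = 3 + 501 = 504)
1/c = 1/504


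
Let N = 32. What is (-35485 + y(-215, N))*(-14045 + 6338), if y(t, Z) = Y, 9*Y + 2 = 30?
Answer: 820376753/3 ≈ 2.7346e+8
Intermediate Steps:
Y = 28/9 (Y = -2/9 + (1/9)*30 = -2/9 + 10/3 = 28/9 ≈ 3.1111)
y(t, Z) = 28/9
(-35485 + y(-215, N))*(-14045 + 6338) = (-35485 + 28/9)*(-14045 + 6338) = -319337/9*(-7707) = 820376753/3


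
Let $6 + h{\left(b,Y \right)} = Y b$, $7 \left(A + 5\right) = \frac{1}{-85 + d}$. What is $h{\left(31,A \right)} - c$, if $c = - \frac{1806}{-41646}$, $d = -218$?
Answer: $- \frac{2371073213}{14721861} \approx -161.06$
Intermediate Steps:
$A = - \frac{10606}{2121}$ ($A = -5 + \frac{1}{7 \left(-85 - 218\right)} = -5 + \frac{1}{7 \left(-303\right)} = -5 + \frac{1}{7} \left(- \frac{1}{303}\right) = -5 - \frac{1}{2121} = - \frac{10606}{2121} \approx -5.0005$)
$h{\left(b,Y \right)} = -6 + Y b$
$c = \frac{301}{6941}$ ($c = \left(-1806\right) \left(- \frac{1}{41646}\right) = \frac{301}{6941} \approx 0.043365$)
$h{\left(31,A \right)} - c = \left(-6 - \frac{328786}{2121}\right) - \frac{301}{6941} = - \frac{341512}{2121} - \frac{301}{6941} = - \frac{2371073213}{14721861}$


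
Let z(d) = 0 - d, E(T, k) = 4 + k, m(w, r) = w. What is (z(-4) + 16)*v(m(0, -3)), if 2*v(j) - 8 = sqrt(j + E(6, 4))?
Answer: 80 + 20*sqrt(2) ≈ 108.28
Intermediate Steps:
z(d) = -d
v(j) = 4 + sqrt(8 + j)/2 (v(j) = 4 + sqrt(j + (4 + 4))/2 = 4 + sqrt(j + 8)/2 = 4 + sqrt(8 + j)/2)
(z(-4) + 16)*v(m(0, -3)) = (-1*(-4) + 16)*(4 + sqrt(8 + 0)/2) = (4 + 16)*(4 + sqrt(8)/2) = 20*(4 + (2*sqrt(2))/2) = 20*(4 + sqrt(2)) = 80 + 20*sqrt(2)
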